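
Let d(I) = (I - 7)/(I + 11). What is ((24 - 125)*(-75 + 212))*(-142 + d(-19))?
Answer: 7679535/4 ≈ 1.9199e+6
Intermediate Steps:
d(I) = (-7 + I)/(11 + I)
((24 - 125)*(-75 + 212))*(-142 + d(-19)) = ((24 - 125)*(-75 + 212))*(-142 + (-7 - 19)/(11 - 19)) = (-101*137)*(-142 - 26/(-8)) = -13837*(-142 - ⅛*(-26)) = -13837*(-142 + 13/4) = -13837*(-555/4) = 7679535/4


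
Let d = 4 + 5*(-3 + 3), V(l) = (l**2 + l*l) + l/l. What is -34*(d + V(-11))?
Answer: -8398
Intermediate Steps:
V(l) = 1 + 2*l**2 (V(l) = (l**2 + l**2) + 1 = 2*l**2 + 1 = 1 + 2*l**2)
d = 4 (d = 4 + 5*0 = 4 + 0 = 4)
-34*(d + V(-11)) = -34*(4 + (1 + 2*(-11)**2)) = -34*(4 + (1 + 2*121)) = -34*(4 + (1 + 242)) = -34*(4 + 243) = -34*247 = -8398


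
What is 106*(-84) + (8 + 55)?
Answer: -8841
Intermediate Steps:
106*(-84) + (8 + 55) = -8904 + 63 = -8841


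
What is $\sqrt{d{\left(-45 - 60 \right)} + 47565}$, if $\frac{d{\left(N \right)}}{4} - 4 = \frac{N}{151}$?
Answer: $\frac{\sqrt{1084830961}}{151} \approx 218.12$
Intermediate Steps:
$d{\left(N \right)} = 16 + \frac{4 N}{151}$ ($d{\left(N \right)} = 16 + 4 \frac{N}{151} = 16 + \frac{4 N}{151}$)
$\sqrt{d{\left(-45 - 60 \right)} + 47565} = \sqrt{\left(16 + \frac{4 \left(-45 - 60\right)}{151}\right) + 47565} = \sqrt{\left(16 + \frac{4}{151} \left(-105\right)\right) + 47565} = \sqrt{\left(16 - \frac{420}{151}\right) + 47565} = \sqrt{\frac{1996}{151} + 47565} = \sqrt{\frac{7184311}{151}} = \frac{\sqrt{1084830961}}{151}$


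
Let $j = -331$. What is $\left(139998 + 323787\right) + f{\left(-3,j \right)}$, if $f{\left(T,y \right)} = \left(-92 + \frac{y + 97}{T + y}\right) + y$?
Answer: $\frac{77381571}{167} \approx 4.6336 \cdot 10^{5}$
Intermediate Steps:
$f{\left(T,y \right)} = -92 + y + \frac{97 + y}{T + y}$ ($f{\left(T,y \right)} = \left(-92 + \frac{97 + y}{T + y}\right) + y = -92 + y + \frac{97 + y}{T + y}$)
$\left(139998 + 323787\right) + f{\left(-3,j \right)} = \left(139998 + 323787\right) + \frac{97 + \left(-331\right)^{2} - -276 - -30121 - -993}{-3 - 331} = 463785 + \frac{97 + 109561 + 276 + 30121 + 993}{-334} = 463785 - \frac{70524}{167} = \frac{77381571}{167}$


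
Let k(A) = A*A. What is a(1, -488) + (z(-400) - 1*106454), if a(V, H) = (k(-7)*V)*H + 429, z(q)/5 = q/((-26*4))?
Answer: -1688931/13 ≈ -1.2992e+5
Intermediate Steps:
k(A) = A²
z(q) = -5*q/104 (z(q) = 5*(q/((-26*4))) = 5*(q/(-104)) = 5*(q*(-1/104)) = 5*(-q/104) = -5*q/104)
a(V, H) = 429 + 49*H*V (a(V, H) = ((-7)²*V)*H + 429 = (49*V)*H + 429 = 49*H*V + 429 = 429 + 49*H*V)
a(1, -488) + (z(-400) - 1*106454) = (429 + 49*(-488)*1) + (-5/104*(-400) - 1*106454) = (429 - 23912) + (250/13 - 106454) = -23483 - 1383652/13 = -1688931/13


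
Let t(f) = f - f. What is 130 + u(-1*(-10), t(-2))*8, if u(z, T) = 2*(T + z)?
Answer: 290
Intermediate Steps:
t(f) = 0
u(z, T) = 2*T + 2*z
130 + u(-1*(-10), t(-2))*8 = 130 + (2*0 + 2*(-1*(-10)))*8 = 130 + (0 + 2*10)*8 = 130 + (0 + 20)*8 = 130 + 20*8 = 130 + 160 = 290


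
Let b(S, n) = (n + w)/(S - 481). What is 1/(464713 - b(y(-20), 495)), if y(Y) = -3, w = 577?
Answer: 121/56230541 ≈ 2.1519e-6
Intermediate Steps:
b(S, n) = (577 + n)/(-481 + S) (b(S, n) = (n + 577)/(S - 481) = (577 + n)/(-481 + S))
1/(464713 - b(y(-20), 495)) = 1/(464713 - (577 + 495)/(-481 - 3)) = 1/(464713 - 1072/(-484)) = 1/(464713 - (-1)*1072/484) = 1/(464713 - 1*(-268/121)) = 1/(464713 + 268/121) = 1/(56230541/121) = 121/56230541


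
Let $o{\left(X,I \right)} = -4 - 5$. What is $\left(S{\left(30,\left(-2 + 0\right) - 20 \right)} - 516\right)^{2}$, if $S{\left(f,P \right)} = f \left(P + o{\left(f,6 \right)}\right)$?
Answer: $2090916$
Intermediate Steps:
$o{\left(X,I \right)} = -9$ ($o{\left(X,I \right)} = -4 - 5 = -9$)
$S{\left(f,P \right)} = f \left(-9 + P\right)$ ($S{\left(f,P \right)} = f \left(P - 9\right) = f \left(-9 + P\right)$)
$\left(S{\left(30,\left(-2 + 0\right) - 20 \right)} - 516\right)^{2} = \left(30 \left(-9 + \left(\left(-2 + 0\right) - 20\right)\right) - 516\right)^{2} = \left(30 \left(-9 - 22\right) - 516\right)^{2} = \left(30 \left(-31\right) - 516\right)^{2} = \left(-930 - 516\right)^{2} = \left(-1446\right)^{2} = 2090916$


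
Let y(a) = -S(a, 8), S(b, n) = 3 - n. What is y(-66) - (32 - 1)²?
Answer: -956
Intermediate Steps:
y(a) = 5 (y(a) = -(3 - 1*8) = -(3 - 8) = -1*(-5) = 5)
y(-66) - (32 - 1)² = 5 - (32 - 1)² = 5 - 1*31² = 5 - 1*961 = 5 - 961 = -956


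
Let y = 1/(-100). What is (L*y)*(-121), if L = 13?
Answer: 1573/100 ≈ 15.730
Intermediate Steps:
y = -1/100 ≈ -0.010000
(L*y)*(-121) = (13*(-1/100))*(-121) = -13/100*(-121) = 1573/100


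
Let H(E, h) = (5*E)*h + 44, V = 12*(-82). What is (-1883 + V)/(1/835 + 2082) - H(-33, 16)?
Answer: 4510676771/1738471 ≈ 2594.6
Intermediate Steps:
V = -984
H(E, h) = 44 + 5*E*h (H(E, h) = 5*E*h + 44 = 44 + 5*E*h)
(-1883 + V)/(1/835 + 2082) - H(-33, 16) = (-1883 - 984)/(1/835 + 2082) - (44 + 5*(-33)*16) = -2867/(1/835 + 2082) - (44 - 2640) = -2867/1738471/835 - 1*(-2596) = -2867*835/1738471 + 2596 = -2393945/1738471 + 2596 = 4510676771/1738471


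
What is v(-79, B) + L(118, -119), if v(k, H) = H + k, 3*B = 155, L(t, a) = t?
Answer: 272/3 ≈ 90.667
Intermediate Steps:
B = 155/3 (B = (1/3)*155 = 155/3 ≈ 51.667)
v(-79, B) + L(118, -119) = (155/3 - 79) + 118 = -82/3 + 118 = 272/3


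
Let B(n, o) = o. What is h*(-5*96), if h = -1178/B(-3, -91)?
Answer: -565440/91 ≈ -6213.6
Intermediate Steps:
h = 1178/91 (h = -1178/(-91) = -1178*(-1/91) = 1178/91 ≈ 12.945)
h*(-5*96) = 1178*(-5*96)/91 = (1178/91)*(-480) = -565440/91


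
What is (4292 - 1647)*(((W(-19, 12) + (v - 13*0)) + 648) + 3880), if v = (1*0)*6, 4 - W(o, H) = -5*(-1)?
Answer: 11973915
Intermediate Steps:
W(o, H) = -1 (W(o, H) = 4 - (-5)*(-1) = 4 - 1*5 = 4 - 5 = -1)
v = 0 (v = 0*6 = 0)
(4292 - 1647)*(((W(-19, 12) + (v - 13*0)) + 648) + 3880) = (4292 - 1647)*(((-1 + (0 - 13*0)) + 648) + 3880) = 2645*(((-1 + (0 + 0)) + 648) + 3880) = 2645*(((-1 + 0) + 648) + 3880) = 2645*((-1 + 648) + 3880) = 2645*(647 + 3880) = 2645*4527 = 11973915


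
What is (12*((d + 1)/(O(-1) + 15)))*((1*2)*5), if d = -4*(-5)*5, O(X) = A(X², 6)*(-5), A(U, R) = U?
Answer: 1212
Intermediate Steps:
O(X) = -5*X² (O(X) = X²*(-5) = -5*X²)
d = 100 (d = 20*5 = 100)
(12*((d + 1)/(O(-1) + 15)))*((1*2)*5) = (12*((100 + 1)/(-5*(-1)² + 15)))*((1*2)*5) = (12*(101/(-5*1 + 15)))*(2*5) = (12*(101/(-5 + 15)))*10 = (12*(101/10))*10 = (606/5)*10 = 1212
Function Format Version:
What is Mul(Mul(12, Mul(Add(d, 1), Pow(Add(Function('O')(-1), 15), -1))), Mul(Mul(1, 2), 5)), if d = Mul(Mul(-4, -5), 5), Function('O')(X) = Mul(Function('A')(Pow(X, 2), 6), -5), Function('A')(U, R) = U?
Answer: 1212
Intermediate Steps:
Function('O')(X) = Mul(-5, Pow(X, 2)) (Function('O')(X) = Mul(Pow(X, 2), -5) = Mul(-5, Pow(X, 2)))
d = 100 (d = Mul(20, 5) = 100)
Mul(Mul(12, Mul(Add(d, 1), Pow(Add(Function('O')(-1), 15), -1))), Mul(Mul(1, 2), 5)) = Mul(Mul(12, Mul(Add(100, 1), Pow(Add(Mul(-5, Pow(-1, 2)), 15), -1))), Mul(Mul(1, 2), 5)) = Mul(Mul(12, Mul(101, Pow(Add(Mul(-5, 1), 15), -1))), Mul(2, 5)) = Mul(Mul(12, Mul(101, Pow(Add(-5, 15), -1))), 10) = Mul(Mul(12, Mul(101, Pow(10, -1))), 10) = Mul(Mul(12, Mul(101, Rational(1, 10))), 10) = Mul(Mul(12, Rational(101, 10)), 10) = Mul(Rational(606, 5), 10) = 1212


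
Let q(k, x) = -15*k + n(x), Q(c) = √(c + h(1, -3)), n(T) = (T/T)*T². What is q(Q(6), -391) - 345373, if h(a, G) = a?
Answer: -192492 - 15*√7 ≈ -1.9253e+5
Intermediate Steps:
n(T) = T² (n(T) = 1*T² = T²)
Q(c) = √(1 + c) (Q(c) = √(c + 1) = √(1 + c))
q(k, x) = x² - 15*k (q(k, x) = -15*k + x² = x² - 15*k)
q(Q(6), -391) - 345373 = ((-391)² - 15*√(1 + 6)) - 345373 = (152881 - 15*√7) - 345373 = -192492 - 15*√7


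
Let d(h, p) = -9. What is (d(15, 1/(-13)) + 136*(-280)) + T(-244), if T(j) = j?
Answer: -38333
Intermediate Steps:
(d(15, 1/(-13)) + 136*(-280)) + T(-244) = (-9 + 136*(-280)) - 244 = (-9 - 38080) - 244 = -38089 - 244 = -38333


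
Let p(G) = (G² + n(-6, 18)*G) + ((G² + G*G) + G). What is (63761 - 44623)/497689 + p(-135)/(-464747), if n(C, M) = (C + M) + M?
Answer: -16233989524/231299469683 ≈ -0.070186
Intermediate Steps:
n(C, M) = C + 2*M
p(G) = 3*G² + 31*G (p(G) = (G² + (-6 + 2*18)*G) + ((G² + G*G) + G) = (G² + (-6 + 36)*G) + ((G² + G²) + G) = (G² + 30*G) + (2*G² + G) = (G² + 30*G) + (G + 2*G²) = 3*G² + 31*G)
(63761 - 44623)/497689 + p(-135)/(-464747) = (63761 - 44623)/497689 - 135*(31 + 3*(-135))/(-464747) = 19138*(1/497689) - 135*(31 - 405)*(-1/464747) = 19138/497689 - 135*(-374)*(-1/464747) = 19138/497689 + 50490*(-1/464747) = 19138/497689 - 50490/464747 = -16233989524/231299469683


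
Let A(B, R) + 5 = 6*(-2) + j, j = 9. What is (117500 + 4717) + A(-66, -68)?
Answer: 122209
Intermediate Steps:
A(B, R) = -8 (A(B, R) = -5 + (6*(-2) + 9) = -5 + (-12 + 9) = -5 - 3 = -8)
(117500 + 4717) + A(-66, -68) = (117500 + 4717) - 8 = 122217 - 8 = 122209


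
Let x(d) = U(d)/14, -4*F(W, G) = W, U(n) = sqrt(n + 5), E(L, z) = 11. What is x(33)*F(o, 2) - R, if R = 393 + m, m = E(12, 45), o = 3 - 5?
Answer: -404 + sqrt(38)/28 ≈ -403.78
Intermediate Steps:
o = -2
m = 11
U(n) = sqrt(5 + n)
F(W, G) = -W/4
R = 404 (R = 393 + 11 = 404)
x(d) = sqrt(5 + d)/14
x(33)*F(o, 2) - R = (sqrt(5 + 33)/14)*(-1/4*(-2)) - 1*404 = (sqrt(38)/14)*(1/2) - 404 = sqrt(38)/28 - 404 = -404 + sqrt(38)/28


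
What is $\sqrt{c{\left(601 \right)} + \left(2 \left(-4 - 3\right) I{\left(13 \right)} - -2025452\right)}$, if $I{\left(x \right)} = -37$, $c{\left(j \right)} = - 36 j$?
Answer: $\sqrt{2004334} \approx 1415.7$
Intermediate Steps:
$\sqrt{c{\left(601 \right)} + \left(2 \left(-4 - 3\right) I{\left(13 \right)} - -2025452\right)} = \sqrt{\left(-36\right) 601 + \left(2 \left(-4 - 3\right) \left(-37\right) - -2025452\right)} = \sqrt{-21636 + \left(2 \left(-7\right) \left(-37\right) + 2025452\right)} = \sqrt{-21636 + \left(\left(-14\right) \left(-37\right) + 2025452\right)} = \sqrt{-21636 + \left(518 + 2025452\right)} = \sqrt{-21636 + 2025970} = \sqrt{2004334}$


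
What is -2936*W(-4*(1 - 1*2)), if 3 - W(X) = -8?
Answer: -32296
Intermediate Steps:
W(X) = 11 (W(X) = 3 - 1*(-8) = 3 + 8 = 11)
-2936*W(-4*(1 - 1*2)) = -2936*11 = -32296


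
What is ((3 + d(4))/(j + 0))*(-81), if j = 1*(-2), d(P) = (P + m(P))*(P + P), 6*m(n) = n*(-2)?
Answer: 1971/2 ≈ 985.50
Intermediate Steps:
m(n) = -n/3 (m(n) = (n*(-2))/6 = (-2*n)/6 = -n/3)
d(P) = 4*P²/3 (d(P) = (P - P/3)*(P + P) = (2*P/3)*(2*P) = 4*P²/3)
j = -2
((3 + d(4))/(j + 0))*(-81) = ((3 + (4/3)*4²)/(-2 + 0))*(-81) = ((3 + (4/3)*16)/(-2))*(-81) = ((3 + 64/3)*(-½))*(-81) = ((73/3)*(-½))*(-81) = -73/6*(-81) = 1971/2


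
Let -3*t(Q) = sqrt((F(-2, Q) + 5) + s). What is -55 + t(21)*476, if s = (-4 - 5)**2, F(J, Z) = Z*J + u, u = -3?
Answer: -55 - 476*sqrt(41)/3 ≈ -1071.0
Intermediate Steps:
F(J, Z) = -3 + J*Z (F(J, Z) = Z*J - 3 = J*Z - 3 = -3 + J*Z)
s = 81 (s = (-9)**2 = 81)
t(Q) = -sqrt(83 - 2*Q)/3 (t(Q) = -sqrt(((-3 - 2*Q) + 5) + 81)/3 = -sqrt((2 - 2*Q) + 81)/3 = -sqrt(83 - 2*Q)/3)
-55 + t(21)*476 = -55 - sqrt(83 - 2*21)/3*476 = -55 - sqrt(83 - 42)/3*476 = -55 - sqrt(41)/3*476 = -55 - 476*sqrt(41)/3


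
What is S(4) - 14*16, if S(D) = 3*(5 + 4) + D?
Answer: -193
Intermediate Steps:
S(D) = 27 + D (S(D) = 3*9 + D = 27 + D)
S(4) - 14*16 = (27 + 4) - 14*16 = 31 - 224 = -193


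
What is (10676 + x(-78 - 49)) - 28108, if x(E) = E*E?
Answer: -1303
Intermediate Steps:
x(E) = E²
(10676 + x(-78 - 49)) - 28108 = (10676 + (-78 - 49)²) - 28108 = (10676 + (-127)²) - 28108 = (10676 + 16129) - 28108 = 26805 - 28108 = -1303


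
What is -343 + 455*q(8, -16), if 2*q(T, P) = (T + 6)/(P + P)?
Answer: -14161/32 ≈ -442.53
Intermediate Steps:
q(T, P) = (6 + T)/(4*P) (q(T, P) = ((T + 6)/(P + P))/2 = ((6 + T)/((2*P)))/2 = ((6 + T)*(1/(2*P)))/2 = ((6 + T)/(2*P))/2 = (6 + T)/(4*P))
-343 + 455*q(8, -16) = -343 + 455*((1/4)*(6 + 8)/(-16)) = -343 + 455*((1/4)*(-1/16)*14) = -343 + 455*(-7/32) = -343 - 3185/32 = -14161/32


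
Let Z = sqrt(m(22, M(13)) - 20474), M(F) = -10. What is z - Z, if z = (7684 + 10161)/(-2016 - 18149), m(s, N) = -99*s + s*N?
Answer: -3569/4033 - 2*I*sqrt(5718) ≈ -0.88495 - 151.23*I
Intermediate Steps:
m(s, N) = -99*s + N*s
Z = 2*I*sqrt(5718) (Z = sqrt(22*(-99 - 10) - 20474) = sqrt(22*(-109) - 20474) = sqrt(-2398 - 20474) = sqrt(-22872) = 2*I*sqrt(5718) ≈ 151.23*I)
z = -3569/4033 (z = 17845/(-20165) = 17845*(-1/20165) = -3569/4033 ≈ -0.88495)
z - Z = -3569/4033 - 2*I*sqrt(5718)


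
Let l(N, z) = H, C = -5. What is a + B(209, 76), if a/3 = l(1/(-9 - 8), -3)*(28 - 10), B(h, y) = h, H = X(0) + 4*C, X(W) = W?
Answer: -871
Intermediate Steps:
H = -20 (H = 0 + 4*(-5) = 0 - 20 = -20)
l(N, z) = -20
a = -1080 (a = 3*(-20*(28 - 10)) = 3*(-20*18) = 3*(-360) = -1080)
a + B(209, 76) = -1080 + 209 = -871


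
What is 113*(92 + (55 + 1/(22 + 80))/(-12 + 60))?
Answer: 51532859/4896 ≈ 10526.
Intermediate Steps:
113*(92 + (55 + 1/(22 + 80))/(-12 + 60)) = 113*(92 + (55 + 1/102)/48) = 113*(92 + (55 + 1/102)*(1/48)) = 113*(92 + (5611/102)*(1/48)) = 113*(92 + 5611/4896) = 113*(456043/4896) = 51532859/4896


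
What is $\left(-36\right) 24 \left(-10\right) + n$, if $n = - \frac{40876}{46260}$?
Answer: $\frac{99911381}{11565} \approx 8639.1$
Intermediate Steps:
$n = - \frac{10219}{11565}$ ($n = \left(-40876\right) \frac{1}{46260} = - \frac{10219}{11565} \approx -0.88361$)
$\left(-36\right) 24 \left(-10\right) + n = \left(-36\right) 24 \left(-10\right) - \frac{10219}{11565} = \left(-864\right) \left(-10\right) - \frac{10219}{11565} = 8640 - \frac{10219}{11565} = \frac{99911381}{11565}$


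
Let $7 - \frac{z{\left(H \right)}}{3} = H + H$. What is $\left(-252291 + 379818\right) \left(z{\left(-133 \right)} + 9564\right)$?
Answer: $1324112841$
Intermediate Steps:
$z{\left(H \right)} = 21 - 6 H$ ($z{\left(H \right)} = 21 - 3 \left(H + H\right) = 21 - 3 \cdot 2 H = 21 - 6 H$)
$\left(-252291 + 379818\right) \left(z{\left(-133 \right)} + 9564\right) = \left(-252291 + 379818\right) \left(\left(21 - -798\right) + 9564\right) = 127527 \left(\left(21 + 798\right) + 9564\right) = 127527 \left(819 + 9564\right) = 127527 \cdot 10383 = 1324112841$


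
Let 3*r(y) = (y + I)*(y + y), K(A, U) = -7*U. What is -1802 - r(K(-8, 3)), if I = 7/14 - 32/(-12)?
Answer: -6155/3 ≈ -2051.7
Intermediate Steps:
I = 19/6 (I = 7*(1/14) - 32*(-1/12) = ½ + 8/3 = 19/6 ≈ 3.1667)
r(y) = 2*y*(19/6 + y)/3 (r(y) = ((y + 19/6)*(y + y))/3 = ((19/6 + y)*(2*y))/3 = (2*y*(19/6 + y))/3 = 2*y*(19/6 + y)/3)
-1802 - r(K(-8, 3)) = -1802 - (-7*3)*(19 + 6*(-7*3))/9 = -1802 - (-21)*(19 + 6*(-21))/9 = -1802 - (-21)*(19 - 126)/9 = -1802 - (-21)*(-107)/9 = -1802 - 1*749/3 = -1802 - 749/3 = -6155/3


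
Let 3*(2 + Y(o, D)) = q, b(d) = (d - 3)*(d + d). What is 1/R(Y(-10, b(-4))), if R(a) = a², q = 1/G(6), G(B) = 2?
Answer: 36/121 ≈ 0.29752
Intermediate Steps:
b(d) = 2*d*(-3 + d) (b(d) = (-3 + d)*(2*d) = 2*d*(-3 + d))
q = ½ (q = 1/2 = ½ ≈ 0.50000)
Y(o, D) = -11/6 (Y(o, D) = -2 + (⅓)*(½) = -2 + ⅙ = -11/6)
1/R(Y(-10, b(-4))) = 1/((-11/6)²) = 1/(121/36) = 36/121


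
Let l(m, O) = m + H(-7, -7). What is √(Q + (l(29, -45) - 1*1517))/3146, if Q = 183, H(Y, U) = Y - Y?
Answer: 3*I*√145/3146 ≈ 0.011483*I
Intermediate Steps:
H(Y, U) = 0
l(m, O) = m (l(m, O) = m + 0 = m)
√(Q + (l(29, -45) - 1*1517))/3146 = √(183 + (29 - 1*1517))/3146 = √(183 + (29 - 1517))*(1/3146) = √(183 - 1488)*(1/3146) = √(-1305)*(1/3146) = (3*I*√145)*(1/3146) = 3*I*√145/3146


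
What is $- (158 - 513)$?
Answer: $355$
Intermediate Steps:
$- (158 - 513) = \left(-1\right) \left(-355\right) = 355$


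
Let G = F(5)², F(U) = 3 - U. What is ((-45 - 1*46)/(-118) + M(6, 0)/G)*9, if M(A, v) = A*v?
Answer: 819/118 ≈ 6.9407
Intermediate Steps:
G = 4 (G = (3 - 1*5)² = (3 - 5)² = (-2)² = 4)
((-45 - 1*46)/(-118) + M(6, 0)/G)*9 = ((-45 - 1*46)/(-118) + (6*0)/4)*9 = ((-45 - 46)*(-1/118) + 0*(¼))*9 = (-91*(-1/118) + 0)*9 = (91/118 + 0)*9 = (91/118)*9 = 819/118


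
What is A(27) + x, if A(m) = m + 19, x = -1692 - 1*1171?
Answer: -2817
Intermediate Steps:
x = -2863 (x = -1692 - 1171 = -2863)
A(m) = 19 + m
A(27) + x = (19 + 27) - 2863 = 46 - 2863 = -2817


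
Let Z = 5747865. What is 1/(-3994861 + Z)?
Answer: 1/1753004 ≈ 5.7045e-7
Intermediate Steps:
1/(-3994861 + Z) = 1/(-3994861 + 5747865) = 1/1753004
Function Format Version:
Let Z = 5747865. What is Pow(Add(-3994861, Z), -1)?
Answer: Rational(1, 1753004) ≈ 5.7045e-7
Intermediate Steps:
Pow(Add(-3994861, Z), -1) = Pow(Add(-3994861, 5747865), -1) = Pow(1753004, -1) = Rational(1, 1753004)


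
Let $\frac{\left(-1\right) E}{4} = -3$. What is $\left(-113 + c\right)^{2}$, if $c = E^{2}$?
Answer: $961$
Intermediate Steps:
$E = 12$ ($E = \left(-4\right) \left(-3\right) = 12$)
$c = 144$ ($c = 12^{2} = 144$)
$\left(-113 + c\right)^{2} = \left(-113 + 144\right)^{2} = 31^{2} = 961$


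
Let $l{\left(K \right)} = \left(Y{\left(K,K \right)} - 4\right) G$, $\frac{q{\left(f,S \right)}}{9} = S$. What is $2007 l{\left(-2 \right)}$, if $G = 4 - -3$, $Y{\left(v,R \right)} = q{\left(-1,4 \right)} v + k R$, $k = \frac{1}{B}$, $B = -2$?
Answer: $-1053675$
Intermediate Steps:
$q{\left(f,S \right)} = 9 S$
$k = - \frac{1}{2}$ ($k = \frac{1}{-2} = - \frac{1}{2} \approx -0.5$)
$Y{\left(v,R \right)} = 36 v - \frac{R}{2}$ ($Y{\left(v,R \right)} = 9 \cdot 4 v - \frac{R}{2} = 36 v - \frac{R}{2}$)
$G = 7$ ($G = 4 + 3 = 7$)
$l{\left(K \right)} = -28 + \frac{497 K}{2}$ ($l{\left(K \right)} = \left(\left(36 K - \frac{K}{2}\right) - 4\right) 7 = \left(\frac{71 K}{2} - 4\right) 7 = \left(-4 + \frac{71 K}{2}\right) 7 = -28 + \frac{497 K}{2}$)
$2007 l{\left(-2 \right)} = 2007 \left(-28 + \frac{497}{2} \left(-2\right)\right) = 2007 \left(-28 - 497\right) = 2007 \left(-525\right) = -1053675$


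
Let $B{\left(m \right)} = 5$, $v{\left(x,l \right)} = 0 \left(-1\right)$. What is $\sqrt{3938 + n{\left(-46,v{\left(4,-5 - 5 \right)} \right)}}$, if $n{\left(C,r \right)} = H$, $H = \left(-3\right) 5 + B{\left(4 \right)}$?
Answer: $2 \sqrt{982} \approx 62.674$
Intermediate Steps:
$v{\left(x,l \right)} = 0$
$H = -10$ ($H = \left(-3\right) 5 + 5 = -15 + 5 = -10$)
$n{\left(C,r \right)} = -10$
$\sqrt{3938 + n{\left(-46,v{\left(4,-5 - 5 \right)} \right)}} = \sqrt{3938 - 10} = \sqrt{3928} = 2 \sqrt{982}$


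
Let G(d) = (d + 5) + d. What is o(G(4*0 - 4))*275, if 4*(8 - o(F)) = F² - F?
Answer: 1375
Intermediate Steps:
G(d) = 5 + 2*d (G(d) = (5 + d) + d = 5 + 2*d)
o(F) = 8 - F²/4 + F/4 (o(F) = 8 - (F² - F)/4 = 8 + (-F²/4 + F/4) = 8 - F²/4 + F/4)
o(G(4*0 - 4))*275 = (8 - (5 + 2*(4*0 - 4))²/4 + (5 + 2*(4*0 - 4))/4)*275 = (8 - (5 + 2*(0 - 4))²/4 + (5 + 2*(0 - 4))/4)*275 = (8 - (5 + 2*(-4))²/4 + (5 + 2*(-4))/4)*275 = (8 - (5 - 8)²/4 + (5 - 8)/4)*275 = (8 - ¼*(-3)² + (¼)*(-3))*275 = (8 - ¼*9 - ¾)*275 = (8 - 9/4 - ¾)*275 = 5*275 = 1375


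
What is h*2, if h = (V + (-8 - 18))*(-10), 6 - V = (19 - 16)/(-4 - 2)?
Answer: 390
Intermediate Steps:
V = 13/2 (V = 6 - (19 - 16)/(-4 - 2) = 6 - 3/(-6) = 6 - 3*(-1)/6 = 6 - 1*(-½) = 6 + ½ = 13/2 ≈ 6.5000)
h = 195 (h = (13/2 + (-8 - 18))*(-10) = (13/2 - 26)*(-10) = -39/2*(-10) = 195)
h*2 = 195*2 = 390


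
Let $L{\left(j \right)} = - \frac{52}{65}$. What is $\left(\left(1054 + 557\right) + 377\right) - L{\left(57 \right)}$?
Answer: $\frac{9944}{5} \approx 1988.8$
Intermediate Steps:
$L{\left(j \right)} = - \frac{4}{5}$ ($L{\left(j \right)} = \left(-52\right) \frac{1}{65} = - \frac{4}{5}$)
$\left(\left(1054 + 557\right) + 377\right) - L{\left(57 \right)} = \left(\left(1054 + 557\right) + 377\right) - - \frac{4}{5} = \left(1611 + 377\right) + \frac{4}{5} = 1988 + \frac{4}{5} = \frac{9944}{5}$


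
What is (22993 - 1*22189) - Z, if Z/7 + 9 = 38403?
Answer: -267954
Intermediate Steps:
Z = 268758 (Z = -63 + 7*38403 = -63 + 268821 = 268758)
(22993 - 1*22189) - Z = (22993 - 1*22189) - 1*268758 = (22993 - 22189) - 268758 = 804 - 268758 = -267954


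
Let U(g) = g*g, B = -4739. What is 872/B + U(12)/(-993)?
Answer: -516104/1568609 ≈ -0.32902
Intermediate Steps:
U(g) = g²
872/B + U(12)/(-993) = 872/(-4739) + 12²/(-993) = 872*(-1/4739) + 144*(-1/993) = -872/4739 - 48/331 = -516104/1568609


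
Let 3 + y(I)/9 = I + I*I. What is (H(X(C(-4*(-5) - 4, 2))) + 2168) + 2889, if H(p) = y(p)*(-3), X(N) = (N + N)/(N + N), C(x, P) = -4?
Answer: 5084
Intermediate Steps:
y(I) = -27 + 9*I + 9*I**2 (y(I) = -27 + 9*(I + I*I) = -27 + 9*(I + I**2) = -27 + (9*I + 9*I**2) = -27 + 9*I + 9*I**2)
X(N) = 1 (X(N) = (2*N)/((2*N)) = (2*N)*(1/(2*N)) = 1)
H(p) = 81 - 27*p - 27*p**2 (H(p) = (-27 + 9*p + 9*p**2)*(-3) = 81 - 27*p - 27*p**2)
(H(X(C(-4*(-5) - 4, 2))) + 2168) + 2889 = ((81 - 27*1 - 27*1**2) + 2168) + 2889 = ((81 - 27 - 27*1) + 2168) + 2889 = ((81 - 27 - 27) + 2168) + 2889 = (27 + 2168) + 2889 = 2195 + 2889 = 5084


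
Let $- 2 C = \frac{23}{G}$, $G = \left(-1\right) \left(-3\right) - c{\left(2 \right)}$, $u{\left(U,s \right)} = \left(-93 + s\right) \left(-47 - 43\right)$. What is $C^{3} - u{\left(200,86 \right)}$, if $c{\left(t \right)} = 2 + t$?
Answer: $\frac{7127}{8} \approx 890.88$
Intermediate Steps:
$u{\left(U,s \right)} = 8370 - 90 s$ ($u{\left(U,s \right)} = \left(-93 + s\right) \left(-90\right) = 8370 - 90 s$)
$G = -1$ ($G = \left(-1\right) \left(-3\right) - \left(2 + 2\right) = 3 - 4 = -1$)
$C = \frac{23}{2}$ ($C = - \frac{23 \frac{1}{-1}}{2} = - \frac{23 \left(-1\right)}{2} = \left(- \frac{1}{2}\right) \left(-23\right) = \frac{23}{2} \approx 11.5$)
$C^{3} - u{\left(200,86 \right)} = \left(\frac{23}{2}\right)^{3} - \left(8370 - 7740\right) = \frac{12167}{8} - \left(8370 - 7740\right) = \frac{12167}{8} - 630 = \frac{7127}{8}$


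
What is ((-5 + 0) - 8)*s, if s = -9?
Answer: 117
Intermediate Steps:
((-5 + 0) - 8)*s = ((-5 + 0) - 8)*(-9) = (-5 - 8)*(-9) = -13*(-9) = 117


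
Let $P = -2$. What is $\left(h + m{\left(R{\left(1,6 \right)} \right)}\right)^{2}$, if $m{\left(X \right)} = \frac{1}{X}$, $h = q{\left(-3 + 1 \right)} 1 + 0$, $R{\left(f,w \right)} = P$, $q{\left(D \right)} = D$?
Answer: $\frac{25}{4} \approx 6.25$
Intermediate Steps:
$R{\left(f,w \right)} = -2$
$h = -2$ ($h = \left(-3 + 1\right) 1 + 0 = \left(-2\right) 1 + 0 = -2 + 0 = -2$)
$\left(h + m{\left(R{\left(1,6 \right)} \right)}\right)^{2} = \left(-2 + \frac{1}{-2}\right)^{2} = \left(-2 - \frac{1}{2}\right)^{2} = \left(- \frac{5}{2}\right)^{2} = \frac{25}{4}$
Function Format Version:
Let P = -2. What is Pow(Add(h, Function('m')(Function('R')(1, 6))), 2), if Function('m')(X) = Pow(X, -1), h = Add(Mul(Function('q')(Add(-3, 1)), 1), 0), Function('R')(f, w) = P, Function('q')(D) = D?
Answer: Rational(25, 4) ≈ 6.2500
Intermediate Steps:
Function('R')(f, w) = -2
h = -2 (h = Add(Mul(Add(-3, 1), 1), 0) = Add(Mul(-2, 1), 0) = Add(-2, 0) = -2)
Pow(Add(h, Function('m')(Function('R')(1, 6))), 2) = Pow(Add(-2, Pow(-2, -1)), 2) = Pow(Add(-2, Rational(-1, 2)), 2) = Pow(Rational(-5, 2), 2) = Rational(25, 4)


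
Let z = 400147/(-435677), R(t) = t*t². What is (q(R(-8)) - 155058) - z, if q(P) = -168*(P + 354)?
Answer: -5090017621/39607 ≈ -1.2851e+5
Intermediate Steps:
R(t) = t³
q(P) = -59472 - 168*P (q(P) = -168*(354 + P) = -59472 - 168*P)
z = -36377/39607 (z = 400147*(-1/435677) = -36377/39607 ≈ -0.91845)
(q(R(-8)) - 155058) - z = ((-59472 - 168*(-8)³) - 155058) - 1*(-36377/39607) = ((-59472 - 168*(-512)) - 155058) + 36377/39607 = ((-59472 + 86016) - 155058) + 36377/39607 = (26544 - 155058) + 36377/39607 = -128514 + 36377/39607 = -5090017621/39607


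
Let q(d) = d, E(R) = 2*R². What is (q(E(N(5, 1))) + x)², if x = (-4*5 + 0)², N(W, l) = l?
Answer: 161604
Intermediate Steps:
x = 400 (x = (-20 + 0)² = (-20)² = 400)
(q(E(N(5, 1))) + x)² = (2*1² + 400)² = (2*1 + 400)² = (2 + 400)² = 402² = 161604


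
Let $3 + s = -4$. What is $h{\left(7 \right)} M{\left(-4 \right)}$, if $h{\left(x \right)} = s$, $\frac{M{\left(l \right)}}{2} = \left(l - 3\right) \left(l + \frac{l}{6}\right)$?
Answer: $- \frac{1372}{3} \approx -457.33$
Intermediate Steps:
$M{\left(l \right)} = \frac{7 l \left(-3 + l\right)}{3}$ ($M{\left(l \right)} = 2 \left(l - 3\right) \left(l + \frac{l}{6}\right) = 2 \left(-3 + l\right) \left(l + l \frac{1}{6}\right) = 2 \left(-3 + l\right) \left(l + \frac{l}{6}\right) = 2 \left(-3 + l\right) \frac{7 l}{6} = 2 \frac{7 l \left(-3 + l\right)}{6} = \frac{7 l \left(-3 + l\right)}{3}$)
$s = -7$ ($s = -3 - 4 = -7$)
$h{\left(x \right)} = -7$
$h{\left(7 \right)} M{\left(-4 \right)} = - 7 \cdot \frac{7}{3} \left(-4\right) \left(-3 - 4\right) = - 7 \cdot \frac{7}{3} \left(-4\right) \left(-7\right) = \left(-7\right) \frac{196}{3} = - \frac{1372}{3}$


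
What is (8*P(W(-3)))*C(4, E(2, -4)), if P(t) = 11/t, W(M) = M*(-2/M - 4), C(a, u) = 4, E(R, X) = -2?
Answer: 176/5 ≈ 35.200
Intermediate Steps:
W(M) = M*(-4 - 2/M)
(8*P(W(-3)))*C(4, E(2, -4)) = (8*(11/(-2 - 4*(-3))))*4 = (8*(11/(-2 + 12)))*4 = (8*(11/10))*4 = (44/5)*4 = 176/5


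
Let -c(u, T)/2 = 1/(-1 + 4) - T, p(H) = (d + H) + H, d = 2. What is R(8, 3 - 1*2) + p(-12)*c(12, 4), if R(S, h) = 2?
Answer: -478/3 ≈ -159.33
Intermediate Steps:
p(H) = 2 + 2*H (p(H) = (2 + H) + H = 2 + 2*H)
c(u, T) = -⅔ + 2*T (c(u, T) = -2*(1/(-1 + 4) - T) = -2*(1/3 - T) = -2*(⅓ - T) = -⅔ + 2*T)
R(8, 3 - 1*2) + p(-12)*c(12, 4) = 2 + (2 + 2*(-12))*(-⅔ + 2*4) = 2 + (2 - 24)*(-⅔ + 8) = 2 - 22*22/3 = 2 - 484/3 = -478/3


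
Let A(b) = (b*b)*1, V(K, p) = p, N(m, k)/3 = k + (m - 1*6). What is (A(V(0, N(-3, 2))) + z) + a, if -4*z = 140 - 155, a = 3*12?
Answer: 1923/4 ≈ 480.75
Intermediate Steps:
N(m, k) = -18 + 3*k + 3*m (N(m, k) = 3*(k + (m - 1*6)) = 3*(k + (m - 6)) = 3*(k + (-6 + m)) = 3*(-6 + k + m) = -18 + 3*k + 3*m)
A(b) = b**2 (A(b) = b**2*1 = b**2)
a = 36
z = 15/4 (z = -(140 - 155)/4 = -1/4*(-15) = 15/4 ≈ 3.7500)
(A(V(0, N(-3, 2))) + z) + a = ((-18 + 3*2 + 3*(-3))**2 + 15/4) + 36 = ((-18 + 6 - 9)**2 + 15/4) + 36 = ((-21)**2 + 15/4) + 36 = (441 + 15/4) + 36 = 1779/4 + 36 = 1923/4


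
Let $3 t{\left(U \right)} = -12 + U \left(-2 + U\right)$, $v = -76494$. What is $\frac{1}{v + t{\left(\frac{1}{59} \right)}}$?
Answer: $- \frac{3481}{266289577} \approx -1.3072 \cdot 10^{-5}$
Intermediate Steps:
$t{\left(U \right)} = -4 + \frac{U \left(-2 + U\right)}{3}$ ($t{\left(U \right)} = \frac{-12 + U \left(-2 + U\right)}{3} = -4 + \frac{U \left(-2 + U\right)}{3}$)
$\frac{1}{v + t{\left(\frac{1}{59} \right)}} = \frac{1}{-76494 - \left(4 - \frac{1}{10443} + \frac{2}{177}\right)} = \frac{1}{-76494 - \left(\frac{710}{177} - \frac{1}{10443}\right)} = \frac{1}{-76494 - \frac{13963}{3481}} = \frac{1}{- \frac{266289577}{3481}} = - \frac{3481}{266289577}$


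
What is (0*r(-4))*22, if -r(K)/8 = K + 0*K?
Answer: 0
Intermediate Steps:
r(K) = -8*K (r(K) = -8*(K + 0*K) = -8*(K + 0) = -8*K)
(0*r(-4))*22 = (0*(-8*(-4)))*22 = (0*32)*22 = 0*22 = 0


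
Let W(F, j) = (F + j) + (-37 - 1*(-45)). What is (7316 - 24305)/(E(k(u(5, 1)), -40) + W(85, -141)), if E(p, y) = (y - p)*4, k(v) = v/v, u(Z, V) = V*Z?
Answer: 16989/212 ≈ 80.137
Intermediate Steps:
k(v) = 1
E(p, y) = -4*p + 4*y
W(F, j) = 8 + F + j (W(F, j) = (F + j) + (-37 + 45) = (F + j) + 8 = 8 + F + j)
(7316 - 24305)/(E(k(u(5, 1)), -40) + W(85, -141)) = (7316 - 24305)/((-4*1 + 4*(-40)) + (8 + 85 - 141)) = -16989/((-4 - 160) - 48) = -16989/(-164 - 48) = -16989/(-212) = -16989*(-1/212) = 16989/212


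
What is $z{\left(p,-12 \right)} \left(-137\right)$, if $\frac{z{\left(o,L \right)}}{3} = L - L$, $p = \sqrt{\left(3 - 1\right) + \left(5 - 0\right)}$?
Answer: $0$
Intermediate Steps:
$p = \sqrt{7}$ ($p = \sqrt{\left(3 - 1\right) + \left(5 + 0\right)} = \sqrt{2 + 5} = \sqrt{7} \approx 2.6458$)
$z{\left(o,L \right)} = 0$ ($z{\left(o,L \right)} = 3 \left(L - L\right) = 3 \cdot 0 = 0$)
$z{\left(p,-12 \right)} \left(-137\right) = 0 \left(-137\right) = 0$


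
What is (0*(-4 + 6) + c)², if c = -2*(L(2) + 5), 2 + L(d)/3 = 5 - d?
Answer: 256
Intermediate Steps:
L(d) = 9 - 3*d (L(d) = -6 + 3*(5 - d) = -6 + (15 - 3*d) = 9 - 3*d)
c = -16 (c = -2*((9 - 3*2) + 5) = -2*((9 - 6) + 5) = -2*(3 + 5) = -2*8 = -16)
(0*(-4 + 6) + c)² = (0*(-4 + 6) - 16)² = (0*2 - 16)² = (0 - 16)² = (-16)² = 256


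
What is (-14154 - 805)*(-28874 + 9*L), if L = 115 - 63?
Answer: 424925354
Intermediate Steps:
L = 52
(-14154 - 805)*(-28874 + 9*L) = (-14154 - 805)*(-28874 + 9*52) = -14959*(-28874 + 468) = -14959*(-28406) = 424925354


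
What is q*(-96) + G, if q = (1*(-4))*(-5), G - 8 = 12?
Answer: -1900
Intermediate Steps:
G = 20 (G = 8 + 12 = 20)
q = 20 (q = -4*(-5) = 20)
q*(-96) + G = 20*(-96) + 20 = -1920 + 20 = -1900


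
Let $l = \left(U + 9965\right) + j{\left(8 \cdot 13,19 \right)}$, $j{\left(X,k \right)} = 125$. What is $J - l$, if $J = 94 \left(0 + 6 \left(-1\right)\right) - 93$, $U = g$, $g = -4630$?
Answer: $-6117$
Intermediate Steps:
$U = -4630$
$l = 5460$ ($l = \left(-4630 + 9965\right) + 125 = 5335 + 125 = 5460$)
$J = -657$ ($J = 94 \left(0 - 6\right) - 93 = 94 \left(-6\right) - 93 = -564 - 93 = -657$)
$J - l = -657 - 5460 = -6117$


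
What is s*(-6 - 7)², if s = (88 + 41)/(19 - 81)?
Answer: -21801/62 ≈ -351.63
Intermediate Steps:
s = -129/62 (s = 129/(-62) = 129*(-1/62) = -129/62 ≈ -2.0806)
s*(-6 - 7)² = -129*(-6 - 7)²/62 = -129/62*(-13)² = -129/62*169 = -21801/62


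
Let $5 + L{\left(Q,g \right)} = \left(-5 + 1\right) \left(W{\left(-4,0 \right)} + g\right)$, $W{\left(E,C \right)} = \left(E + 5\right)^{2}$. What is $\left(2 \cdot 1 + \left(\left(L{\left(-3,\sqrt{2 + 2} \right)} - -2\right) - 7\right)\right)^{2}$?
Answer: $400$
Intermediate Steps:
$W{\left(E,C \right)} = \left(5 + E\right)^{2}$
$L{\left(Q,g \right)} = -9 - 4 g$ ($L{\left(Q,g \right)} = -5 + \left(-5 + 1\right) \left(\left(5 - 4\right)^{2} + g\right) = -5 - 4 \left(1^{2} + g\right) = -5 - 4 \left(1 + g\right) = -5 - \left(4 + 4 g\right) = -9 - 4 g$)
$\left(2 \cdot 1 + \left(\left(L{\left(-3,\sqrt{2 + 2} \right)} - -2\right) - 7\right)\right)^{2} = \left(2 \cdot 1 - \left(14 + 4 \sqrt{2 + 2}\right)\right)^{2} = \left(2 + \left(\left(\left(-9 - 4 \sqrt{4}\right) + 2\right) - 7\right)\right)^{2} = \left(2 + \left(\left(\left(-9 - 8\right) + 2\right) - 7\right)\right)^{2} = \left(2 + \left(\left(-17 + 2\right) - 7\right)\right)^{2} = \left(2 - 22\right)^{2} = \left(-20\right)^{2} = 400$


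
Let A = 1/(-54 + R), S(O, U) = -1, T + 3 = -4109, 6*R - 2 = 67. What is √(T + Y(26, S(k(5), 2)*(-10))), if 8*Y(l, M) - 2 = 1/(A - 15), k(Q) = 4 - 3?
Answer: I*√107282616542/5108 ≈ 64.123*I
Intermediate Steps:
R = 23/2 (R = ⅓ + (⅙)*67 = ⅓ + 67/6 = 23/2 ≈ 11.500)
T = -4112 (T = -3 - 4109 = -4112)
k(Q) = 1
A = -2/85 (A = 1/(-54 + 23/2) = 1/(-85/2) = -2/85 ≈ -0.023529)
Y(l, M) = 2469/10216 (Y(l, M) = ¼ + 1/(8*(-2/85 - 15)) = ¼ + 1/(8*(-1277/85)) = ¼ + (⅛)*(-85/1277) = ¼ - 85/10216 = 2469/10216)
√(T + Y(26, S(k(5), 2)*(-10))) = √(-4112 + 2469/10216) = √(-42005723/10216) = I*√107282616542/5108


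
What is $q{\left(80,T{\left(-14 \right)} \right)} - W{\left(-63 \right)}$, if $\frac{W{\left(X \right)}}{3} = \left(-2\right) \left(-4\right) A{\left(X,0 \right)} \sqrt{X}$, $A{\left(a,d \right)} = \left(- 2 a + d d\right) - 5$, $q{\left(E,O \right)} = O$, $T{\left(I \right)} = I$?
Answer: $-14 - 8712 i \sqrt{7} \approx -14.0 - 23050.0 i$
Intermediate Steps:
$A{\left(a,d \right)} = -5 + d^{2} - 2 a$ ($A{\left(a,d \right)} = \left(- 2 a + d^{2}\right) - 5 = \left(d^{2} - 2 a\right) - 5 = -5 + d^{2} - 2 a$)
$W{\left(X \right)} = 3 \sqrt{X} \left(-40 - 16 X\right)$ ($W{\left(X \right)} = 3 \left(-2\right) \left(-4\right) \left(-5 + 0^{2} - 2 X\right) \sqrt{X} = 3 \cdot 8 \left(-5 + 0 - 2 X\right) \sqrt{X} = 3 \cdot 8 \left(-5 - 2 X\right) \sqrt{X} = 3 \left(-40 - 16 X\right) \sqrt{X} = 3 \sqrt{X} \left(-40 - 16 X\right)$)
$q{\left(80,T{\left(-14 \right)} \right)} - W{\left(-63 \right)} = -14 - \sqrt{-63} \left(-120 - -3024\right) = -14 - 3 i \sqrt{7} \left(-120 + 3024\right) = -14 - 3 i \sqrt{7} \cdot 2904 = -14 - 8712 i \sqrt{7}$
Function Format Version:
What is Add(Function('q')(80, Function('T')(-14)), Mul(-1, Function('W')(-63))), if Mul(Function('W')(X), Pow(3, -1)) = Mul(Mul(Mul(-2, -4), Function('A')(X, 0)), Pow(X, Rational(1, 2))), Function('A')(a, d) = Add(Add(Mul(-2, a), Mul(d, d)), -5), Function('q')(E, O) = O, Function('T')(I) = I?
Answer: Add(-14, Mul(-8712, I, Pow(7, Rational(1, 2)))) ≈ Add(-14.000, Mul(-23050., I))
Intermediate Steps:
Function('A')(a, d) = Add(-5, Pow(d, 2), Mul(-2, a)) (Function('A')(a, d) = Add(Add(Mul(-2, a), Pow(d, 2)), -5) = Add(Add(Pow(d, 2), Mul(-2, a)), -5) = Add(-5, Pow(d, 2), Mul(-2, a)))
Function('W')(X) = Mul(3, Pow(X, Rational(1, 2)), Add(-40, Mul(-16, X))) (Function('W')(X) = Mul(3, Mul(Mul(Mul(-2, -4), Add(-5, Pow(0, 2), Mul(-2, X))), Pow(X, Rational(1, 2)))) = Mul(3, Mul(Mul(8, Add(-5, 0, Mul(-2, X))), Pow(X, Rational(1, 2)))) = Mul(3, Mul(Mul(8, Add(-5, Mul(-2, X))), Pow(X, Rational(1, 2)))) = Mul(3, Mul(Add(-40, Mul(-16, X)), Pow(X, Rational(1, 2)))) = Mul(3, Mul(Pow(X, Rational(1, 2)), Add(-40, Mul(-16, X)))) = Mul(3, Pow(X, Rational(1, 2)), Add(-40, Mul(-16, X))))
Add(Function('q')(80, Function('T')(-14)), Mul(-1, Function('W')(-63))) = Add(-14, Mul(-1, Mul(Pow(-63, Rational(1, 2)), Add(-120, Mul(-48, -63))))) = Add(-14, Mul(-1, Mul(Mul(3, I, Pow(7, Rational(1, 2))), Add(-120, 3024)))) = Add(-14, Mul(-1, Mul(Mul(3, I, Pow(7, Rational(1, 2))), 2904))) = Add(-14, Mul(-1, Mul(8712, I, Pow(7, Rational(1, 2))))) = Add(-14, Mul(-8712, I, Pow(7, Rational(1, 2))))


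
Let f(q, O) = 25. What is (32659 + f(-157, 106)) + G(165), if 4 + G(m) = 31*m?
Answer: 37795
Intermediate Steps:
G(m) = -4 + 31*m
(32659 + f(-157, 106)) + G(165) = (32659 + 25) + (-4 + 31*165) = 32684 + (-4 + 5115) = 32684 + 5111 = 37795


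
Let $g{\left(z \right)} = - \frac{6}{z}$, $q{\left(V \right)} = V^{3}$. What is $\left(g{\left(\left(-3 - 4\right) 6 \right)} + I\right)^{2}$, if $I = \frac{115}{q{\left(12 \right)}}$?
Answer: $\frac{6416089}{146313216} \approx 0.043852$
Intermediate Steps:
$I = \frac{115}{1728}$ ($I = \frac{115}{12^{3}} = \frac{115}{1728} \approx 0.066551$)
$\left(g{\left(\left(-3 - 4\right) 6 \right)} + I\right)^{2} = \left(- \frac{6}{\left(-3 - 4\right) 6} + \frac{115}{1728}\right)^{2} = \left(- \frac{6}{\left(-7\right) 6} + \frac{115}{1728}\right)^{2} = \left(- \frac{6}{-42} + \frac{115}{1728}\right)^{2} = \left(\left(-6\right) \left(- \frac{1}{42}\right) + \frac{115}{1728}\right)^{2} = \left(\frac{1}{7} + \frac{115}{1728}\right)^{2} = \left(\frac{2533}{12096}\right)^{2} = \frac{6416089}{146313216}$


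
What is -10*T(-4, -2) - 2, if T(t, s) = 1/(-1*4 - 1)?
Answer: 0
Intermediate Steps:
T(t, s) = -⅕ (T(t, s) = 1/(-4 - 1) = 1/(-5) = -⅕)
-10*T(-4, -2) - 2 = -10*(-⅕) - 2 = 2 - 2 = 0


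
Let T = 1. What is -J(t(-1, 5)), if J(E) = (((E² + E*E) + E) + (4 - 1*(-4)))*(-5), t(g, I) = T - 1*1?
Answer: 40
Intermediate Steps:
t(g, I) = 0 (t(g, I) = 1 - 1*1 = 1 - 1 = 0)
J(E) = -40 - 10*E² - 5*E (J(E) = (((E² + E²) + E) + (4 + 4))*(-5) = ((2*E² + E) + 8)*(-5) = ((E + 2*E²) + 8)*(-5) = (8 + E + 2*E²)*(-5) = -40 - 10*E² - 5*E)
-J(t(-1, 5)) = -(-40 - 10*0² - 5*0) = -(-40 - 10*0 + 0) = -(-40 + 0 + 0) = -1*(-40) = 40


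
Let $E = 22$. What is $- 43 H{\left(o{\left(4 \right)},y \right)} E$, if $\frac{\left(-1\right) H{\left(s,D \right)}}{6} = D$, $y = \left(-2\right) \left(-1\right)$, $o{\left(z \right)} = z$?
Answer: $11352$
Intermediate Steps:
$y = 2$
$H{\left(s,D \right)} = - 6 D$
$- 43 H{\left(o{\left(4 \right)},y \right)} E = - 43 \left(\left(-6\right) 2\right) 22 = \left(-43\right) \left(-12\right) 22 = 516 \cdot 22 = 11352$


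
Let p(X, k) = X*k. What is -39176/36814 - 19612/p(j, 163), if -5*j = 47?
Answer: 1654926752/141016027 ≈ 11.736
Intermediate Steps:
j = -47/5 (j = -⅕*47 = -47/5 ≈ -9.4000)
-39176/36814 - 19612/p(j, 163) = -39176/36814 - 19612/((-47/5*163)) = -39176*1/36814 - 19612/(-7661/5) = -19588/18407 - 19612*(-5/7661) = -19588/18407 + 98060/7661 = 1654926752/141016027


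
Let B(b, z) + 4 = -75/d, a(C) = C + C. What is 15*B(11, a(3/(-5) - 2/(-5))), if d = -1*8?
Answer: 645/8 ≈ 80.625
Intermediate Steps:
d = -8
a(C) = 2*C
B(b, z) = 43/8 (B(b, z) = -4 - 75/(-8) = -4 - 75*(-⅛) = -4 + 75/8 = 43/8)
15*B(11, a(3/(-5) - 2/(-5))) = 15*(43/8) = 645/8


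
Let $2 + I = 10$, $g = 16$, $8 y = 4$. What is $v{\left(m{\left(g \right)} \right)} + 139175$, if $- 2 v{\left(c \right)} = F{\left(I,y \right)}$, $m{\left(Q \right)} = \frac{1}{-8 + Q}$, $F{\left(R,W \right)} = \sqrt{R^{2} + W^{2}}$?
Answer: $139175 - \frac{\sqrt{257}}{4} \approx 1.3917 \cdot 10^{5}$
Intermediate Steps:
$y = \frac{1}{2}$ ($y = \frac{1}{8} \cdot 4 = \frac{1}{2} \approx 0.5$)
$I = 8$ ($I = -2 + 10 = 8$)
$v{\left(c \right)} = - \frac{\sqrt{257}}{4}$ ($v{\left(c \right)} = - \frac{\sqrt{8^{2} + \left(\frac{1}{2}\right)^{2}}}{2} = - \frac{\sqrt{64 + \frac{1}{4}}}{2} = - \frac{\sqrt{\frac{257}{4}}}{2} = - \frac{\frac{1}{2} \sqrt{257}}{2} = - \frac{\sqrt{257}}{4}$)
$v{\left(m{\left(g \right)} \right)} + 139175 = - \frac{\sqrt{257}}{4} + 139175 = 139175 - \frac{\sqrt{257}}{4}$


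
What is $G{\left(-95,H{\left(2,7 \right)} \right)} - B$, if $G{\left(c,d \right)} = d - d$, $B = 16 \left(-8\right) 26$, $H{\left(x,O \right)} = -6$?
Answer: $3328$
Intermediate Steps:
$B = -3328$ ($B = \left(-128\right) 26 = -3328$)
$G{\left(c,d \right)} = 0$
$G{\left(-95,H{\left(2,7 \right)} \right)} - B = 0 - -3328 = 0 + 3328 = 3328$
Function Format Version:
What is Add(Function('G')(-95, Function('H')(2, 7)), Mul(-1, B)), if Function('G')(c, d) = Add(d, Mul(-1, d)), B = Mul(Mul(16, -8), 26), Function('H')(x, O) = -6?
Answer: 3328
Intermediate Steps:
B = -3328 (B = Mul(-128, 26) = -3328)
Function('G')(c, d) = 0
Add(Function('G')(-95, Function('H')(2, 7)), Mul(-1, B)) = Add(0, Mul(-1, -3328)) = Add(0, 3328) = 3328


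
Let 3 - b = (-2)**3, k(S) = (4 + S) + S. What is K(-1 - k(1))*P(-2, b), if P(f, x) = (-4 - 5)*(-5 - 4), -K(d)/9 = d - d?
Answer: 0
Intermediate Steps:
k(S) = 4 + 2*S
K(d) = 0 (K(d) = -9*(d - d) = -9*0 = 0)
b = 11 (b = 3 - 1*(-2)**3 = 3 - 1*(-8) = 3 + 8 = 11)
P(f, x) = 81 (P(f, x) = -9*(-9) = 81)
K(-1 - k(1))*P(-2, b) = 0*81 = 0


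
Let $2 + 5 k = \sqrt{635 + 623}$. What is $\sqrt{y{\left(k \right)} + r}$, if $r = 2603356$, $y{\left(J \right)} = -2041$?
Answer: $9 \sqrt{32115} \approx 1612.9$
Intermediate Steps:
$k = - \frac{2}{5} + \frac{\sqrt{1258}}{5}$ ($k = - \frac{2}{5} + \frac{\sqrt{635 + 623}}{5} = - \frac{2}{5} + \frac{\sqrt{1258}}{5} \approx 6.6937$)
$\sqrt{y{\left(k \right)} + r} = \sqrt{-2041 + 2603356} = \sqrt{2601315} = 9 \sqrt{32115}$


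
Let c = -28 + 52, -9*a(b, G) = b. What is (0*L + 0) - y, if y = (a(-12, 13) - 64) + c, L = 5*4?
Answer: 116/3 ≈ 38.667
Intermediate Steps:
a(b, G) = -b/9
c = 24
L = 20
y = -116/3 (y = (-1/9*(-12) - 64) + 24 = (4/3 - 64) + 24 = -188/3 + 24 = -116/3 ≈ -38.667)
(0*L + 0) - y = (0*20 + 0) - 1*(-116/3) = (0 + 0) + 116/3 = 0 + 116/3 = 116/3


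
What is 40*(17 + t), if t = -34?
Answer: -680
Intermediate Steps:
40*(17 + t) = 40*(17 - 34) = 40*(-17) = -680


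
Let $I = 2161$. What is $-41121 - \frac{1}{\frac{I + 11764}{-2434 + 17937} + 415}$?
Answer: $- \frac{265134653573}{6447670} \approx -41121.0$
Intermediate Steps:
$-41121 - \frac{1}{\frac{I + 11764}{-2434 + 17937} + 415} = -41121 - \frac{1}{\frac{2161 + 11764}{-2434 + 17937} + 415} = -41121 - \frac{1}{\frac{13925}{15503} + 415} = -41121 - \frac{1}{\frac{6447670}{15503}} = -41121 - \frac{15503}{6447670} = - \frac{265134653573}{6447670}$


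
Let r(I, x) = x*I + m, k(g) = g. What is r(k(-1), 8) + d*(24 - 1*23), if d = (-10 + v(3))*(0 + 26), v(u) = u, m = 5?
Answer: -185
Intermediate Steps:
r(I, x) = 5 + I*x (r(I, x) = x*I + 5 = I*x + 5 = 5 + I*x)
d = -182 (d = (-10 + 3)*(0 + 26) = -7*26 = -182)
r(k(-1), 8) + d*(24 - 1*23) = (5 - 1*8) - 182*(24 - 1*23) = (5 - 8) - 182*(24 - 23) = -3 - 182*1 = -3 - 182 = -185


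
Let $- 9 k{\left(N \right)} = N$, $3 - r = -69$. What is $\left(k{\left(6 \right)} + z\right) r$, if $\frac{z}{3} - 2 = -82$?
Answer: $-17328$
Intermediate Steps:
$r = 72$ ($r = 3 - -69 = 3 + 69 = 72$)
$z = -240$ ($z = 6 + 3 \left(-82\right) = 6 - 246 = -240$)
$k{\left(N \right)} = - \frac{N}{9}$
$\left(k{\left(6 \right)} + z\right) r = \left(\left(- \frac{1}{9}\right) 6 - 240\right) 72 = \left(- \frac{2}{3} - 240\right) 72 = \left(- \frac{722}{3}\right) 72 = -17328$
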